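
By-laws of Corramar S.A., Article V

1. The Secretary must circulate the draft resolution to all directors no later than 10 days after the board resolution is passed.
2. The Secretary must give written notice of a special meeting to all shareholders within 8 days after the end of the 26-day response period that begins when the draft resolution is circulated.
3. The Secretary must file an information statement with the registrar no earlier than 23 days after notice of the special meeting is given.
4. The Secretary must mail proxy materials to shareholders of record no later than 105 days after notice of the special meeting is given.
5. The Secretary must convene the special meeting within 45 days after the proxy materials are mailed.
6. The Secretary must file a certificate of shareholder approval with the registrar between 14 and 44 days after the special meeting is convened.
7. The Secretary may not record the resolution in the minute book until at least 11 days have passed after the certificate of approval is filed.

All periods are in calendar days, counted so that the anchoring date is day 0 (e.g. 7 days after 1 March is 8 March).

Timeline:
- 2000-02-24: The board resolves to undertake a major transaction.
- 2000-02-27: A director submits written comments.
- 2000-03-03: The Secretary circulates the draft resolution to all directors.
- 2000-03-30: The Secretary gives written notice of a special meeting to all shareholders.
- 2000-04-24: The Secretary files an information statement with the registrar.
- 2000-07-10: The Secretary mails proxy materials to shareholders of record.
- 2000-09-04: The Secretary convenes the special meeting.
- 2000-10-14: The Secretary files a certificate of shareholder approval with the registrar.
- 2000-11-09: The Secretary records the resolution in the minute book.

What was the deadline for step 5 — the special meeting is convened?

Step 5 runs from 2000-07-10, when the proxy materials are mailed. 45 days after 2000-07-10 is 2000-08-24.

2000-08-24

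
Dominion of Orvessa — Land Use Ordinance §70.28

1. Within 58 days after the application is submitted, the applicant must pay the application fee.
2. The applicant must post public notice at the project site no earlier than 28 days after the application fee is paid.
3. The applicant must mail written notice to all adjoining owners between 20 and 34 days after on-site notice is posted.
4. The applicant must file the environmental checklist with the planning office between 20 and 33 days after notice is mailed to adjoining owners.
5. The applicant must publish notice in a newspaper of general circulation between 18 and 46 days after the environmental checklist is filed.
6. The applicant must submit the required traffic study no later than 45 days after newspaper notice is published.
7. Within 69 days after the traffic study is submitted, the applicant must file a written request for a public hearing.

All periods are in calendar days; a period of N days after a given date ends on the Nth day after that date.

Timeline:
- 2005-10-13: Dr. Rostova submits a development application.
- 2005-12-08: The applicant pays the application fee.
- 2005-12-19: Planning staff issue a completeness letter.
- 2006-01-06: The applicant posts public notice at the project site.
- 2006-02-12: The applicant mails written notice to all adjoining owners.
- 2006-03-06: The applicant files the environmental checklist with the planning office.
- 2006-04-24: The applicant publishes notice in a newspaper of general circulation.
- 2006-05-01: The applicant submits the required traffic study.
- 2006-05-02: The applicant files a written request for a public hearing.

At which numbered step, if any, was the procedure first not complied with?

(1) due by 2005-10-13 + 58 days = 2005-12-10; 2005-12-08 is within that limit.
(2) permitted from 2005-12-08 + 28 days = 2006-01-05 onward; done 2006-01-06, after the minimum wait.
(3) the permitted window runs from 2006-01-06 + 20 = 2006-01-26 to 2006-01-06 + 34 = 2006-02-09; done 2006-02-12 — 3 days after the window closed.
Later steps need not be reached.

Step 3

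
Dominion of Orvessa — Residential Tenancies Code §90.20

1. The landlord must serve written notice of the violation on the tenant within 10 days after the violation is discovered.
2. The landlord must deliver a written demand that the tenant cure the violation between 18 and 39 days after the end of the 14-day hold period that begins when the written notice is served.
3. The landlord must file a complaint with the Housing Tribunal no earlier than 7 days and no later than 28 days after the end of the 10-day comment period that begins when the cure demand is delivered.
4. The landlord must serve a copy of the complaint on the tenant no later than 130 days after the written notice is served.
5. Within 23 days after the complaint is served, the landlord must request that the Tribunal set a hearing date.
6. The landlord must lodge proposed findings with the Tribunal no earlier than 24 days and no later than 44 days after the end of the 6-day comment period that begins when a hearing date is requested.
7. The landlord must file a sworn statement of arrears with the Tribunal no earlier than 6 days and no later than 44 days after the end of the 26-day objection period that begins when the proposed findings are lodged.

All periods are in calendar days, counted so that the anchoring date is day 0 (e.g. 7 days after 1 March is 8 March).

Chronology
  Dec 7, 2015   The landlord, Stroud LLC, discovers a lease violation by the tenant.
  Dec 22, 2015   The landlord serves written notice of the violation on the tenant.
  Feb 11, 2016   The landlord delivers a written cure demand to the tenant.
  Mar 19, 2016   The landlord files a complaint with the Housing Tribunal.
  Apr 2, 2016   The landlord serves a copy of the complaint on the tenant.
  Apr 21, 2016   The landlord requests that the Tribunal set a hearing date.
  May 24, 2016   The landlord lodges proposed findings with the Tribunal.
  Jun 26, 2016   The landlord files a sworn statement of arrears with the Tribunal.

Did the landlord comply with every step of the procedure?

Step 1: 10 days after Dec 7, 2015 (when the violation is discovered) is Dec 17, 2015; done Dec 22, 2015 — 5 days late.
The procedure was therefore not followed at step 1.

No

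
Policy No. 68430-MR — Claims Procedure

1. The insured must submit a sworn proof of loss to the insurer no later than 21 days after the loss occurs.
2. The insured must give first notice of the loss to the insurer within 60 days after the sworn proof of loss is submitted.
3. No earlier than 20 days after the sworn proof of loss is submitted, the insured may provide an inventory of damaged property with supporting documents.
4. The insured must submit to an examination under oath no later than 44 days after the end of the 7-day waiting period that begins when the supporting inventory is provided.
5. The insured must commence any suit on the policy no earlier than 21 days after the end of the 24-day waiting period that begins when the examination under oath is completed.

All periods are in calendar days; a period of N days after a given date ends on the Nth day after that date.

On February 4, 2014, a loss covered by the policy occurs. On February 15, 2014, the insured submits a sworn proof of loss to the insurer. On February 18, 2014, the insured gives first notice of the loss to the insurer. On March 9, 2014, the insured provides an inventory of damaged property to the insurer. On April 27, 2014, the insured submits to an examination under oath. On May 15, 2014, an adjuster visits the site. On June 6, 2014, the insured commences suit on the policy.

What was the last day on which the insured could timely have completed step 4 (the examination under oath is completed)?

April 29, 2014

The supporting inventory is provided on March 9, 2014; the 7-day waiting period therefore ends March 16, 2014, and step 4 runs from that date. 44 days after March 16, 2014 is April 29, 2014.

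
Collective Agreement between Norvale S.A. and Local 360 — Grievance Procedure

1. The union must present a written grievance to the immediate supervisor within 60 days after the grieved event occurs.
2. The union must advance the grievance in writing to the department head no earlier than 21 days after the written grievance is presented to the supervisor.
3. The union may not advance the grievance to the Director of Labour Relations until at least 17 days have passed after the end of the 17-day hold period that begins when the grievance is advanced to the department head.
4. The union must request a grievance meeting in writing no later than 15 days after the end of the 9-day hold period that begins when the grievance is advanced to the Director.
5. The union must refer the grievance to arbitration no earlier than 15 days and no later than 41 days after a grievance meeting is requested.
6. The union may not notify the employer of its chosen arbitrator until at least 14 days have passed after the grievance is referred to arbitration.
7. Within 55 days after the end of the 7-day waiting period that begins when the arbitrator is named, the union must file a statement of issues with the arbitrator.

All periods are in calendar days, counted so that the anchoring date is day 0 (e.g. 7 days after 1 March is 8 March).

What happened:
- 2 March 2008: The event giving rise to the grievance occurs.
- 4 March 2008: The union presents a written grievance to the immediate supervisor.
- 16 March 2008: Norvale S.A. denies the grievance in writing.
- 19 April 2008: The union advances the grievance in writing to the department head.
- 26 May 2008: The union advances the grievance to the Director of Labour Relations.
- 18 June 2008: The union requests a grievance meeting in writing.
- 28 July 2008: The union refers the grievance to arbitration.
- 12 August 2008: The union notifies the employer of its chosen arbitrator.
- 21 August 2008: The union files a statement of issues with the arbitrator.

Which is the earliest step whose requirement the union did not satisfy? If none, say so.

Step 1 — counting 60 days from 2 March 2008 (when the grieved event occurs) gives a deadline of 1 May 2008; done 4 March 2008 — timely.
Step 2 — must wait 21 days from 4 March 2008 (when the written grievance is presented to the supervisor), so not before 25 March 2008; done 19 April 2008, after the minimum wait.
Step 3 — must wait 17 days from 6 May 2008 (end of the 17-day hold period, which began when the grievance is advanced to the department head on 19 April 2008), so not before 23 May 2008; done 26 May 2008 — permitted.
Step 4 — counting 15 days from 4 June 2008 (end of the 9-day hold period, which began when the grievance is advanced to the Director on 26 May 2008) gives a deadline of 19 June 2008; 18 June 2008 is within that limit.
Step 5 — 15 and 41 days from 18 June 2008 (when a grievance meeting is requested) are 3 July 2008 and 29 July 2008 respectively; done 28 July 2008 — within the window.
Step 6 — must wait 14 days from 28 July 2008 (when the grievance is referred to arbitration), so not before 11 August 2008; 12 August 2008 is on or after that date.
Step 7 — counting 55 days from 19 August 2008 (end of the 7-day waiting period, which began when the arbitrator is named on 12 August 2008) gives a deadline of 13 October 2008; completed 21 August 2008, before the deadline.

None — every step was satisfied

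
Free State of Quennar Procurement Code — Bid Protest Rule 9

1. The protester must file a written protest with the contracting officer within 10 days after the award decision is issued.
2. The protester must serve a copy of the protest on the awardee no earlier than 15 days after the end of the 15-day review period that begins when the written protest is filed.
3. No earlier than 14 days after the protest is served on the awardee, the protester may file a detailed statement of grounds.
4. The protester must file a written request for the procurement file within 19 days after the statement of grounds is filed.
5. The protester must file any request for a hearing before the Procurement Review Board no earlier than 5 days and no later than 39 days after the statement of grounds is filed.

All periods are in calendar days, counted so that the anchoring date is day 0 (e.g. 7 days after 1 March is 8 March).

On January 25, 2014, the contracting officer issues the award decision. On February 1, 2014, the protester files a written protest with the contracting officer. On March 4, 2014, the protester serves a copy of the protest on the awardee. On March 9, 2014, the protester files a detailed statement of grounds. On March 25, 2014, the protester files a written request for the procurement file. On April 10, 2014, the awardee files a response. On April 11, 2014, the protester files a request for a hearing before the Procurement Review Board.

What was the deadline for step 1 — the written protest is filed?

February 4, 2014

Step 1 runs from January 25, 2014, when the award decision is issued. 10 days after January 25, 2014 is February 4, 2014.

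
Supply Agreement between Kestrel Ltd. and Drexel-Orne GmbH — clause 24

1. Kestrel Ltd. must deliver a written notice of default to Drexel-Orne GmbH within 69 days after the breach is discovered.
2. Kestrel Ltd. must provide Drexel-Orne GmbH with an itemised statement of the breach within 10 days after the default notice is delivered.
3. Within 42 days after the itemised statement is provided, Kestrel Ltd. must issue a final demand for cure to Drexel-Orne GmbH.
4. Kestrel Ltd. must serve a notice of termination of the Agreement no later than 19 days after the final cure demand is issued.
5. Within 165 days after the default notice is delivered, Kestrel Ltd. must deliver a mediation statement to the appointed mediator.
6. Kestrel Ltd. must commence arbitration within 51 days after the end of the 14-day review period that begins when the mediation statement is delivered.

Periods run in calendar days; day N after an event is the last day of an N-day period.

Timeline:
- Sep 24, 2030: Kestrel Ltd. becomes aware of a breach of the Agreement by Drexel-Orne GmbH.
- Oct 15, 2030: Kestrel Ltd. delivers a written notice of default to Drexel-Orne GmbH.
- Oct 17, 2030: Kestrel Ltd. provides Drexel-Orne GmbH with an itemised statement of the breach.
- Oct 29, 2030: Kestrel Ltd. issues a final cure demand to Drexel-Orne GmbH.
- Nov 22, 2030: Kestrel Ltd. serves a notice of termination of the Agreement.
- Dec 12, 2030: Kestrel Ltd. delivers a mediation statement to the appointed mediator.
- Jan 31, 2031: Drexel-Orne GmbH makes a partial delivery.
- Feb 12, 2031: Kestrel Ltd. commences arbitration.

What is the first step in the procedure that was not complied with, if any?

Step 4

Step 1: 69 days after Sep 24, 2030 (when the breach is discovered) is Dec 2, 2030; completed Oct 15, 2030, before the deadline.
Step 2: 10 days after Oct 15, 2030 (when the default notice is delivered) is Oct 25, 2030; done Oct 17, 2030 — timely.
Step 3: 42 days after Oct 17, 2030 (when the itemised statement is provided) is Nov 28, 2030; done Oct 29, 2030 — timely.
Step 4: 19 days after Oct 29, 2030 (when the final cure demand is issued) is Nov 17, 2030; not done until Nov 22, 2030, 5 days after the deadline.
Later steps need not be reached.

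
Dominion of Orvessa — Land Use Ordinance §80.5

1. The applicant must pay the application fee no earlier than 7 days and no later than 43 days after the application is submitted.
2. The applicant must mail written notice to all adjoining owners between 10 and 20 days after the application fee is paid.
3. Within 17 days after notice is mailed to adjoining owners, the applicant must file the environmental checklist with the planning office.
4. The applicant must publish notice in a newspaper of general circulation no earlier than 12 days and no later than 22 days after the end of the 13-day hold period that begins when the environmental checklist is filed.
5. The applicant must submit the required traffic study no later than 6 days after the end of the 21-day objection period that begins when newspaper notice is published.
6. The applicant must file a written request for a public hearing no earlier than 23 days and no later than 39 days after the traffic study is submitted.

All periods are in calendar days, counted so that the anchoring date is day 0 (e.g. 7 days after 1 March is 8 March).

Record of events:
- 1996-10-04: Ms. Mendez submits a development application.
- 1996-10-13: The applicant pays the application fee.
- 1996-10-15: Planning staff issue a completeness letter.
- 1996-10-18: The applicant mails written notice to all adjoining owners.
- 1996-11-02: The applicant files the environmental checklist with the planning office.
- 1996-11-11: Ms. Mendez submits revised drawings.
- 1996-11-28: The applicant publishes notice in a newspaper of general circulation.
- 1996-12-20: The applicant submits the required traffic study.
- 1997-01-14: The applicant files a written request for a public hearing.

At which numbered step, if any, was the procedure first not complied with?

Step 2

(1) the permitted window runs from 1996-10-04 + 7 = 1996-10-11 to 1996-10-04 + 43 = 1996-11-16; 1996-10-13 falls inside that range.
(2) the permitted window runs from 1996-10-13 + 10 = 1996-10-23 to 1996-10-13 + 20 = 1996-11-02; done 1996-10-18 — 5 days before the window opened.
That is the first point of non-compliance.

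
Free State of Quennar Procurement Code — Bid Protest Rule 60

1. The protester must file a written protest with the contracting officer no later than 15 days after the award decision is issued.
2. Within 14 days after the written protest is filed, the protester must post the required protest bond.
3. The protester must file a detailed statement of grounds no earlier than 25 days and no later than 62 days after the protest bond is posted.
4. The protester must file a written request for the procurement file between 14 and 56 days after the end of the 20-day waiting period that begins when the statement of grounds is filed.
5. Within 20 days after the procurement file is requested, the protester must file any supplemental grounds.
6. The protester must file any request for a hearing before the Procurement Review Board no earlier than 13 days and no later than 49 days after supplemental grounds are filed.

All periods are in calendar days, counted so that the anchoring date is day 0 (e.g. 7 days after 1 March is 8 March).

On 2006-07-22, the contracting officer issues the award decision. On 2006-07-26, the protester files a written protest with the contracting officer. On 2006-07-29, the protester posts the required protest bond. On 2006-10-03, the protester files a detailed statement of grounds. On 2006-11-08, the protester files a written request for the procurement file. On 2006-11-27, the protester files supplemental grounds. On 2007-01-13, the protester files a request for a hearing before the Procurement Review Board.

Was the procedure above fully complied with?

Step 1: 15 days after 2006-07-22 (when the award decision is issued) is 2006-08-06; 2006-07-26 is within that limit.
Step 2: 14 days after 2006-07-26 (when the written protest is filed) is 2006-08-09; completed 2006-07-29, before the deadline.
Step 3: the window is 25–62 days after 2006-07-29 (when the protest bond is posted), so 2006-08-23 through 2006-09-29; done 2006-10-03 — 4 days after the window closed.

No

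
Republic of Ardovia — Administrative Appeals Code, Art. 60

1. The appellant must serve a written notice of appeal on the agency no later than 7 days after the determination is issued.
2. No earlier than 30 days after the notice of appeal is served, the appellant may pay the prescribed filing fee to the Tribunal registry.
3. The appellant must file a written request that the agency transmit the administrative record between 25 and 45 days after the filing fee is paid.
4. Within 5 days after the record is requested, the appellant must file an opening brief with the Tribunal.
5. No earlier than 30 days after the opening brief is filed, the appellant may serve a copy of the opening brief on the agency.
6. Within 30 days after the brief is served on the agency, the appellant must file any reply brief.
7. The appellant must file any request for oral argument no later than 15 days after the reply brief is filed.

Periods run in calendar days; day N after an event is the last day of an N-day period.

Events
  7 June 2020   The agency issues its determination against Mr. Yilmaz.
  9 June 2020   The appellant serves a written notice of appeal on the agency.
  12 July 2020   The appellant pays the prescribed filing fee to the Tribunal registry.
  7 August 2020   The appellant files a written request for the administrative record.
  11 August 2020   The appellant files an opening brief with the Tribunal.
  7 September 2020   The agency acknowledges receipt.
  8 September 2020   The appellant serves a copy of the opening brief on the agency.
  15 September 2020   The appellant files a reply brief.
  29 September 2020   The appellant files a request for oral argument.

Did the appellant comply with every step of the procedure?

Step 1 — counting 7 days from 7 June 2020 (when the determination is issued) gives a deadline of 14 June 2020; completed 9 June 2020, before the deadline.
Step 2 — must wait 30 days from 9 June 2020 (when the notice of appeal is served), so not before 9 July 2020; 12 July 2020 is on or after that date.
Step 3 — 25 and 45 days from 12 July 2020 (when the filing fee is paid) are 6 August 2020 and 26 August 2020 respectively; done 7 August 2020, which is between those dates.
Step 4 — counting 5 days from 7 August 2020 (when the record is requested) gives a deadline of 12 August 2020; 11 August 2020 is within that limit.
Step 5 — must wait 30 days from 11 August 2020 (when the opening brief is filed), so not before 10 September 2020; done 8 September 2020 — 2 days too early.

No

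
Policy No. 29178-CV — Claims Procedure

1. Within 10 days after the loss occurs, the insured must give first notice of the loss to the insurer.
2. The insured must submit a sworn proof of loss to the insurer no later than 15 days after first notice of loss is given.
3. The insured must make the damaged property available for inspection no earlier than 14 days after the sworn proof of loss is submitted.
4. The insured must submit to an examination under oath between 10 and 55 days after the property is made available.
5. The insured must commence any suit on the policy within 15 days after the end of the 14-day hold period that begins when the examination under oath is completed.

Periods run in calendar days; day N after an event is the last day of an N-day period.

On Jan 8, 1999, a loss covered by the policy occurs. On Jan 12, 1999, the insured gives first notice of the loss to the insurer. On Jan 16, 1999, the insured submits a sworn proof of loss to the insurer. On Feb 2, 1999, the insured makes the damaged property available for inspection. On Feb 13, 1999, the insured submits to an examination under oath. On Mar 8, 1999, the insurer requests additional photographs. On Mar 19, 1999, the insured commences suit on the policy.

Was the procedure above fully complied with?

No

(1) due by Jan 8, 1999 + 10 days = Jan 18, 1999; done Jan 12, 1999 — timely.
(2) due by Jan 12, 1999 + 15 days = Jan 27, 1999; done Jan 16, 1999 — timely.
(3) permitted from Jan 16, 1999 + 14 days = Jan 30, 1999 onward; Feb 2, 1999 is on or after that date.
(4) the permitted window runs from Feb 2, 1999 + 10 = Feb 12, 1999 to Feb 2, 1999 + 55 = Mar 29, 1999; done Feb 13, 1999 — within the window.
(5) due by Feb 27, 1999 + 15 days = Mar 14, 1999; not done until Mar 19, 1999, 5 days after the deadline.
Later steps need not be reached.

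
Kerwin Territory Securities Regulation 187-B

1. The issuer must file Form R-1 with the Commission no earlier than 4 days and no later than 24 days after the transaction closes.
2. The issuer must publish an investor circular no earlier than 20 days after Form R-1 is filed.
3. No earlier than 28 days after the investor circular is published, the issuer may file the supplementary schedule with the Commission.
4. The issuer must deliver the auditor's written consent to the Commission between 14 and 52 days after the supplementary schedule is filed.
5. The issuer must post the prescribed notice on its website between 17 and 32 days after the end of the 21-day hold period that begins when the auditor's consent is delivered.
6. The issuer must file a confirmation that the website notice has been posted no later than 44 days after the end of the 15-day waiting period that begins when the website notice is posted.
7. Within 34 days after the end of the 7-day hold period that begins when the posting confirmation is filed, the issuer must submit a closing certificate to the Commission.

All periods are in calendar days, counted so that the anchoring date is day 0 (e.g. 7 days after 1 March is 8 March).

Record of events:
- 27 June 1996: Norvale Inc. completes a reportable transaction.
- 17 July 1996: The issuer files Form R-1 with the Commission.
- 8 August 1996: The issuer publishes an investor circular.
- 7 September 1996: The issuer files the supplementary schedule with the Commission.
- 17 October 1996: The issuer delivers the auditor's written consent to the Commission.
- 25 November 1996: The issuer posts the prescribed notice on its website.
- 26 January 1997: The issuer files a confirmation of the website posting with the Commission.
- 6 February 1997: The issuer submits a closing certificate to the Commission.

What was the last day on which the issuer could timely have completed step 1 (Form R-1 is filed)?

Step 1 runs from 27 June 1996, when the transaction closes. The window is 4–24 days after 27 June 1996; it closes on 21 July 1996.

21 July 1996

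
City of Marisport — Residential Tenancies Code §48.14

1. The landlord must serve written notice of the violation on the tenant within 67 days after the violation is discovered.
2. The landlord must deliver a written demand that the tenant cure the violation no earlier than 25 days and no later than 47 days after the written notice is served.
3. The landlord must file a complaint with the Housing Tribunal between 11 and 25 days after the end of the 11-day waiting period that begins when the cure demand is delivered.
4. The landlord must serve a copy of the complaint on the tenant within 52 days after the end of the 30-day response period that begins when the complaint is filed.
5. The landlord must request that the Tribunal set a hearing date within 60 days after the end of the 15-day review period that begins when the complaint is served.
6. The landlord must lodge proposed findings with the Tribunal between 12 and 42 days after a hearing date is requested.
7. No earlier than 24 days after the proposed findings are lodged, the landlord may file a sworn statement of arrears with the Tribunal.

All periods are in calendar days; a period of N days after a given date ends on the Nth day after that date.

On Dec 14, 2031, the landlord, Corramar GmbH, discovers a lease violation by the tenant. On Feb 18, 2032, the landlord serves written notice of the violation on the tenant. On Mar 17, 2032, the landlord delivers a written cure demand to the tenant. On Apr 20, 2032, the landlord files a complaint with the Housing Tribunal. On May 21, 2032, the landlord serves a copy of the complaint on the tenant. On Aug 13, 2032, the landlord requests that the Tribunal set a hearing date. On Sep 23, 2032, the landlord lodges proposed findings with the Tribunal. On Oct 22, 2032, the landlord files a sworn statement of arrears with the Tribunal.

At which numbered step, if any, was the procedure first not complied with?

(1) due by Dec 14, 2031 + 67 days = Feb 19, 2032; Feb 18, 2032 is within that limit.
(2) the permitted window runs from Feb 18, 2032 + 25 = Mar 14, 2032 to Feb 18, 2032 + 47 = Apr 5, 2032; Mar 17, 2032 falls inside that range.
(3) the permitted window runs from Mar 28, 2032 + 11 = Apr 8, 2032 to Mar 28, 2032 + 25 = Apr 22, 2032; done Apr 20, 2032, which is between those dates.
(4) due by May 20, 2032 + 52 days = Jul 11, 2032; May 21, 2032 is within that limit.
(5) due by Jun 5, 2032 + 60 days = Aug 4, 2032; Aug 13, 2032 misses that deadline by 9 days.

Step 5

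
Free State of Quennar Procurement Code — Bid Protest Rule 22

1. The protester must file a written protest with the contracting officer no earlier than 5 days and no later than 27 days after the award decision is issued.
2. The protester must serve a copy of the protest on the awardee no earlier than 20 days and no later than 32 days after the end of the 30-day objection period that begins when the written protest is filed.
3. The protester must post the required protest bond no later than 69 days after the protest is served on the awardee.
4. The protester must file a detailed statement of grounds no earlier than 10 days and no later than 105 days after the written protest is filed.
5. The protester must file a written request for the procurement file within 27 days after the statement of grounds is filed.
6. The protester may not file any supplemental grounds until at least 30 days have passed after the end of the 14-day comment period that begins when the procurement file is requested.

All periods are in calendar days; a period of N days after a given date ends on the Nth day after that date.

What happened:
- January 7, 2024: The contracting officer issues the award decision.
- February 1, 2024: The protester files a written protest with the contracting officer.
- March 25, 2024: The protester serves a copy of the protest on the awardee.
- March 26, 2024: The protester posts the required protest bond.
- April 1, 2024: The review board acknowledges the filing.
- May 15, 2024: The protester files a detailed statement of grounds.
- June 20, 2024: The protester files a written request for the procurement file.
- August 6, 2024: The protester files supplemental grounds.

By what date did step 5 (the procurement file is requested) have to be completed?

Step 5 runs from May 15, 2024, when the statement of grounds is filed. 27 days after May 15, 2024 is June 11, 2024.

June 11, 2024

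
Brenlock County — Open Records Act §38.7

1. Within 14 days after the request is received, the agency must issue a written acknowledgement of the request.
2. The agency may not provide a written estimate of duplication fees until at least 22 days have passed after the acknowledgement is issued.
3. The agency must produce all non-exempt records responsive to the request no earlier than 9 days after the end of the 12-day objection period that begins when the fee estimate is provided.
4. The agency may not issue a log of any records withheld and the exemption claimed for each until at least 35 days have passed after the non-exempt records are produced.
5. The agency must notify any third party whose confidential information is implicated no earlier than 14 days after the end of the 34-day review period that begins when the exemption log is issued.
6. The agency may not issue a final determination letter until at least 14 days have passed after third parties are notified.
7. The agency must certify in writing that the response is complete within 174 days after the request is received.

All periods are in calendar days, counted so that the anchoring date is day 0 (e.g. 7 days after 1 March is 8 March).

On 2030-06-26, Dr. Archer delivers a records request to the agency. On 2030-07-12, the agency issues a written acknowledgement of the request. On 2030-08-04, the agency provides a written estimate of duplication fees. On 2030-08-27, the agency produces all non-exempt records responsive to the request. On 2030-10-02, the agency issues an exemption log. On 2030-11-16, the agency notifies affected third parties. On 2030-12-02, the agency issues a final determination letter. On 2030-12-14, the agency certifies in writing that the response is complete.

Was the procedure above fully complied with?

Step 1: 14 days after 2030-06-26 (when the request is received) is 2030-07-10; 2030-07-12 misses that deadline by 2 days.
The procedure was therefore not followed at step 1.

No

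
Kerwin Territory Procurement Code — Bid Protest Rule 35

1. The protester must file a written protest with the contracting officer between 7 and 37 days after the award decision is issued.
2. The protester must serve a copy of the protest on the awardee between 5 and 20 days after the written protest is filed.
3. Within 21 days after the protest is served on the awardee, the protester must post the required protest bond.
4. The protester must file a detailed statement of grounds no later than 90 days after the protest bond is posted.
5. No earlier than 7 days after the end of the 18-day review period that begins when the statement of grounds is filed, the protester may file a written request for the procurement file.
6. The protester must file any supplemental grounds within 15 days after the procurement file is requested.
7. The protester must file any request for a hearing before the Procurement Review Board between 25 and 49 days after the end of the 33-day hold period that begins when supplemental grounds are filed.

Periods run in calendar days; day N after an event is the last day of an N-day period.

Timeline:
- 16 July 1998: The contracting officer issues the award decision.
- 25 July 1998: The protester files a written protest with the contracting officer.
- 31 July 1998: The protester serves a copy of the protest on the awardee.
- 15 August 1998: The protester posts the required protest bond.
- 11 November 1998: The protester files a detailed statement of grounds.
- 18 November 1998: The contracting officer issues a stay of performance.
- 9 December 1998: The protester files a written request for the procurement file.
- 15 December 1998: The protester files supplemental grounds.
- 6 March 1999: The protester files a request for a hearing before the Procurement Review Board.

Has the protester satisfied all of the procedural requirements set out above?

Step 1 — 7 and 37 days from 16 July 1998 (when the award decision is issued) are 23 July 1998 and 22 August 1998 respectively; done 25 July 1998, which is between those dates.
Step 2 — 5 and 20 days from 25 July 1998 (when the written protest is filed) are 30 July 1998 and 14 August 1998 respectively; done 31 July 1998, which is between those dates.
Step 3 — counting 21 days from 31 July 1998 (when the protest is served on the awardee) gives a deadline of 21 August 1998; 15 August 1998 is within that limit.
Step 4 — counting 90 days from 15 August 1998 (when the protest bond is posted) gives a deadline of 13 November 1998; 11 November 1998 is within that limit.
Step 5 — must wait 7 days from 29 November 1998 (end of the 18-day review period, which began when the statement of grounds is filed on 11 November 1998), so not before 6 December 1998; done 9 December 1998, after the minimum wait.
Step 6 — counting 15 days from 9 December 1998 (when the procurement file is requested) gives a deadline of 24 December 1998; done 15 December 1998 — timely.
Step 7 — 25 and 49 days from 17 January 1999 (end of the 33-day hold period, which began when supplemental grounds are filed on 15 December 1998) are 11 February 1999 and 7 March 1999 respectively; 6 March 1999 falls inside that range.

Yes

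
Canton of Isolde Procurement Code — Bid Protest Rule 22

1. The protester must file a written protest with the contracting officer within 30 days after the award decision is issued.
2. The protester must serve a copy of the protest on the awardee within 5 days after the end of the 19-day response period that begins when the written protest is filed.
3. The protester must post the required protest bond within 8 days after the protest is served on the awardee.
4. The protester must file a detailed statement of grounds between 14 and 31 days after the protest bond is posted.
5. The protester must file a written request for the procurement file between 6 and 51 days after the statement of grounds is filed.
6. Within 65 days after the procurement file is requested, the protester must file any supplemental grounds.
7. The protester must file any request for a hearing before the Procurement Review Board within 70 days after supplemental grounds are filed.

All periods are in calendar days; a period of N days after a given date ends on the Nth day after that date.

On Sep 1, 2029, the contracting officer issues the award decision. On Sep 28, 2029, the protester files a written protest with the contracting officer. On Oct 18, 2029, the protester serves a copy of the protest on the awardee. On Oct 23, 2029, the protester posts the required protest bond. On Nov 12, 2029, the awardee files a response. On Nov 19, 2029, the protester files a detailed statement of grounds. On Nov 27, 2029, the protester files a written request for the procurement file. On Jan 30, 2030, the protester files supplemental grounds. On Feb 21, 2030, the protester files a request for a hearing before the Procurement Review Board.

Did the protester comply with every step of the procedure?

Yes

(1) due by Sep 1, 2029 + 30 days = Oct 1, 2029; done Sep 28, 2029 — timely.
(2) due by Oct 17, 2029 + 5 days = Oct 22, 2029; completed Oct 18, 2029, before the deadline.
(3) due by Oct 18, 2029 + 8 days = Oct 26, 2029; done Oct 23, 2029 — timely.
(4) the permitted window runs from Oct 23, 2029 + 14 = Nov 6, 2029 to Oct 23, 2029 + 31 = Nov 23, 2029; done Nov 19, 2029, which is between those dates.
(5) the permitted window runs from Nov 19, 2029 + 6 = Nov 25, 2029 to Nov 19, 2029 + 51 = Jan 9, 2030; done Nov 27, 2029, which is between those dates.
(6) due by Nov 27, 2029 + 65 days = Jan 31, 2030; done Jan 30, 2030 — timely.
(7) due by Jan 30, 2030 + 70 days = Apr 10, 2030; Feb 21, 2030 is within that limit.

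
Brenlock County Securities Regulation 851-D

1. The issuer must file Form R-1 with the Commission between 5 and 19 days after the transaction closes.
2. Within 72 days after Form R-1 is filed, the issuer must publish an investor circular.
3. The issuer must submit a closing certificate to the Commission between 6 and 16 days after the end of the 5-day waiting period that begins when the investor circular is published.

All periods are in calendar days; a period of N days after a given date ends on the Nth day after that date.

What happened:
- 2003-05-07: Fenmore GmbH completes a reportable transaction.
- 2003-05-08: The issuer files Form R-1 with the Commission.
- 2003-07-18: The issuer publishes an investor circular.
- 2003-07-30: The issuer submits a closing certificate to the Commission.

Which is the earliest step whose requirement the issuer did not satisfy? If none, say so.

Step 1

Step 1: the window is 5–19 days after 2003-05-07 (when the transaction closes), so 2003-05-12 through 2003-05-26; 2003-05-08 is 4 days too early.
No need to go further; step 1 was not satisfied.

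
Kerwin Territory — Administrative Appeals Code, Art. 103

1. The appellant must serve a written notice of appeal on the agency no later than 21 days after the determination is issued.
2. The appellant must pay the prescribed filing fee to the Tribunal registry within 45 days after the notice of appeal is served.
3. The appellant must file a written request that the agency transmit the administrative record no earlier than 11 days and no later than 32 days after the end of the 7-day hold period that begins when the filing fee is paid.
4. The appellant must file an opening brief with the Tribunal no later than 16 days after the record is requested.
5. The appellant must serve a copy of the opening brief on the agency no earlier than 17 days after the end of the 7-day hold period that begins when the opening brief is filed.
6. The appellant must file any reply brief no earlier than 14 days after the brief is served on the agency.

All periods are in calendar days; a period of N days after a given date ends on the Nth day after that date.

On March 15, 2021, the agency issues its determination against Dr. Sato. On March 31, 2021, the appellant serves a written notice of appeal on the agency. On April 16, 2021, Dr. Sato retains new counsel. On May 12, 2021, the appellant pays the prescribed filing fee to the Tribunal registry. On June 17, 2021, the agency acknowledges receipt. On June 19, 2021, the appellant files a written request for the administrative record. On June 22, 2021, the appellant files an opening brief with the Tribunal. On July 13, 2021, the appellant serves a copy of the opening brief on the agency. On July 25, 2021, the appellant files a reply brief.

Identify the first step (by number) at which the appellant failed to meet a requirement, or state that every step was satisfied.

Step 1 — counting 21 days from March 15, 2021 (when the determination is issued) gives a deadline of April 5, 2021; completed March 31, 2021, before the deadline.
Step 2 — counting 45 days from March 31, 2021 (when the notice of appeal is served) gives a deadline of May 15, 2021; May 12, 2021 is within that limit.
Step 3 — 11 and 32 days from May 19, 2021 (end of the 7-day hold period, which began when the filing fee is paid on May 12, 2021) are May 30, 2021 and June 20, 2021 respectively; June 19, 2021 falls inside that range.
Step 4 — counting 16 days from June 19, 2021 (when the record is requested) gives a deadline of July 5, 2021; June 22, 2021 is within that limit.
Step 5 — must wait 17 days from June 29, 2021 (end of the 7-day hold period, which began when the opening brief is filed on June 22, 2021), so not before July 16, 2021; July 13, 2021 is 3 days before the earliest permitted date.
The procedure was therefore not followed at step 5.

Step 5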